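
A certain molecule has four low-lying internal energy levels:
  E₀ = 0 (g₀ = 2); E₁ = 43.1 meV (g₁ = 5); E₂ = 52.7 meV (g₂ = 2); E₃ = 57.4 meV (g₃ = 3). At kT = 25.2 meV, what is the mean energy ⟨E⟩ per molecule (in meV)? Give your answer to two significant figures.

20 meV

Eᵢ/kT = 0, 1.710, 2.091, 2.278.
Z = Σ gᵢe^(−Eᵢ/kT) = 2·e^(−0) + 5·e^(−1.710) + 2·e^(−2.091) + 3·e^(−2.278) = 2.000 + 0.9043 + 0.2471 + 0.3075 = 3.459.
⟨E⟩ = Σ Eᵢ gᵢe^(−Eᵢ/kT) / Z = (0·2.000 + 43.1·0.9043 + 52.7·0.2471 + 57.4·0.3075) / 3.459 = 20 meV.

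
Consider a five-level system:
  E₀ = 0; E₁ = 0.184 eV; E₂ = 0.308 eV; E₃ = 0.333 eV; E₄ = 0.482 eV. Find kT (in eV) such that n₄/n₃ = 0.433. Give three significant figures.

n₄/n₃ = exp[−(E₄−E₃)/kT] = 0.433.
⇒ (E₄−E₃)/kT = ln(1/0.433) = ln(2.3095) = 0.83703.
kT = 0.149 eV / 0.83703 = 0.178 eV.

0.178 eV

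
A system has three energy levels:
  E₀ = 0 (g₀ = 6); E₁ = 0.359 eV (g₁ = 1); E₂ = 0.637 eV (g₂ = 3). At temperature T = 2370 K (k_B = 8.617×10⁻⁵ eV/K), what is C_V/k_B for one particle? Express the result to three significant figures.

0.276

k_BT = 8.617×10⁻⁵ × 2370 K = 0.20422 eV.
Eᵢ/kT = 0, 1.7579, 3.1192.
Z = Σ gᵢe^(−Eᵢ/kT) = 6·e^(−0) + 1·e^(−1.7579) + 3·e^(−3.1192) = 6.0000 + 0.17241 + 0.13258 = 6.3050.
⟨E⟩ = 0.023212 eV, ⟨E²⟩ = 0.012057 eV².
C_V/k_B = (⟨E²⟩ − ⟨E⟩²)/(kT)² = (0.012057 − 0.00053880)/0.041706 = 0.276.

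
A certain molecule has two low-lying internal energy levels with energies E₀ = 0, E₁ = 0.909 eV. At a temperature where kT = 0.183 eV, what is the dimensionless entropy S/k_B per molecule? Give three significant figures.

Eᵢ/kT = 0, 4.9672.
Z = Σ e^(−Eᵢ/kT) = e^(−0) + e^(−4.9672) = 1.0000 + 0.0069626 = 1.0070.
⟨E⟩ = Σ EᵢPᵢ = 0.0062850 eV.
S/k_B = ln Z + ⟨E⟩/kT = ln(1.0070) + 0.0062850/0.183 = 0.0069756 + 0.034344 = 0.0413.

0.0413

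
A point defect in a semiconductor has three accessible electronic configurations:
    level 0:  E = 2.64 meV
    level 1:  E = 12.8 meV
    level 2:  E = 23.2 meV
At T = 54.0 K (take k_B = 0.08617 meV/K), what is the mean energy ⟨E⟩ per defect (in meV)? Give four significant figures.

3.878 meV

k_BT = 0.08617 × 54.0 K = 4.65318 meV.
Eᵢ/kT = 0.567354, 2.75081, 4.98584.
Z = Σ e^(−Eᵢ/kT) = e^(−0.567354) + e^(−2.75081) + e^(−4.98584) = 0.567024 + 0.0638761 + 0.00683404 = 0.637734.
⟨E⟩ = Σ Eᵢ e^(−Eᵢ/kT) / Z = (2.64·0.567024 + 12.8·0.0638761 + 23.2·0.00683404) / 0.637734 = 3.878 meV.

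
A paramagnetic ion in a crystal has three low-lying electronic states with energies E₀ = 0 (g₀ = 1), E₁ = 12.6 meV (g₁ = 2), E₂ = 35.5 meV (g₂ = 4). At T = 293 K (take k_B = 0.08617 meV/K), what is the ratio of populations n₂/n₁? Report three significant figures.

k_BT = 0.08617 × 293 K = 25.248 meV.
n₂/n₁ = (g₂/g₁) exp[−(E₂−E₁)/kT] = (4/2) × exp(−(22.9 meV)/(25.248 meV)) = (4/2) × exp(-0.90700) = 0.807.

0.807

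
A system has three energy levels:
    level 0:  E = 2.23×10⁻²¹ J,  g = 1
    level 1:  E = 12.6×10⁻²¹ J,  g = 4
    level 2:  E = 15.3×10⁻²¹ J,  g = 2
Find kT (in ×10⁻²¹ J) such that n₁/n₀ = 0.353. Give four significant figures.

4.272 ×10⁻²¹ J

n₁/n₀ = (g₁/g₀) exp[−(E₁−E₀)/kT] = 0.353.
⇒ (E₁−E₀)/kT = ln((4/1)/0.353) = ln(11.3314) = 2.42758.
kT = 10.37 ×10⁻²¹ J / 2.42758 = 4.272 ×10⁻²¹ J.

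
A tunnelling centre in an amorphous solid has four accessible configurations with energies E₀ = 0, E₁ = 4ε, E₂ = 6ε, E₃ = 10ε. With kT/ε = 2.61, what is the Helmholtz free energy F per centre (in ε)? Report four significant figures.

Eᵢ/kT = 0, 1.53257, 2.29885, 3.83142.
Z = Σ e^(−Eᵢ/kT) = e^(−0) + e^(−1.53257) + e^(−2.29885) + e^(−3.83142) = 1.00000 + 0.215980 + 0.100374 + 0.0216788 = 1.33803.
F = −kT ln Z = −2.61 × ln(1.33803) = −2.61 × 0.291198 = -0.7600 ε.

-0.7600 ε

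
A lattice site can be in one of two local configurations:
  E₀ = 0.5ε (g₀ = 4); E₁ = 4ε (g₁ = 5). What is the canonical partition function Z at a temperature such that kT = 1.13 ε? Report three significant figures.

Z = 2.71

Eᵢ/kT = 0.44248, 3.5398.
Z = Σ gᵢe^(−Eᵢ/kT) = 4·e^(−0.44248) + 5·e^(−3.5398) = 2.5698 + 0.14510 = 2.7149.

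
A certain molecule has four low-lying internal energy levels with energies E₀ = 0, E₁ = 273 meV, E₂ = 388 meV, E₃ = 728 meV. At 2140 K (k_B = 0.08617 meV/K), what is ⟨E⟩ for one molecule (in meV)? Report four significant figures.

90.21 meV

k_BT = 0.08617 × 2140 K = 184.404 meV.
Eᵢ/kT = 0, 1.48045, 2.10408, 3.94785.
Z = Σ e^(−Eᵢ/kT) = e^(−0) + e^(−1.48045) + e^(−2.10408) + e^(−3.94785) = 1.00000 + 0.227535 + 0.121958 + 0.0192961 = 1.36879.
⟨E⟩ = Σ Eᵢ e^(−Eᵢ/kT) / Z = (0·1.00000 + 273·0.227535 + 388·0.121958 + 728·0.0192961) / 1.36879 = 90.21 meV.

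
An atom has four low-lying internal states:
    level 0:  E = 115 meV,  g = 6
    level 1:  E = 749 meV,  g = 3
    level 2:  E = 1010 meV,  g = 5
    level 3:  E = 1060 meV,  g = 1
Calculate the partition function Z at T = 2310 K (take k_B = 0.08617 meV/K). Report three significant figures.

Z = 3.47

k_BT = 0.08617 × 2310 K = 199.05 meV.
Eᵢ/kT = 0.57774, 3.7629, 5.0741, 5.3253.
Z = Σ gᵢe^(−Eᵢ/kT) = 6·e^(−0.57774) + 3·e^(−3.7629) + 5·e^(−5.0741) + 1·e^(−5.3253) = 3.3670 + 0.069649 + 0.031284 + 0.0048669 = 3.4728.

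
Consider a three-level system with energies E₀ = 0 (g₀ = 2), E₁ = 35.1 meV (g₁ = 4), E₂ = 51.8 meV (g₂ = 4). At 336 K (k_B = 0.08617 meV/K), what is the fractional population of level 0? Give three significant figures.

0.518

k_BT = 0.08617 × 336 K = 28.953 meV.
Eᵢ/kT = 0, 1.2123, 1.7891.
Z = Σ gᵢe^(−Eᵢ/kT) = 2·e^(−0) + 4·e^(−1.2123) + 4·e^(−1.7891) = 2.0000 + 1.1900 + 0.66844 = 3.8584.
P₀ = g₀ e^(−E₀/kT) / Z = 2.0000/3.8584 = 0.518.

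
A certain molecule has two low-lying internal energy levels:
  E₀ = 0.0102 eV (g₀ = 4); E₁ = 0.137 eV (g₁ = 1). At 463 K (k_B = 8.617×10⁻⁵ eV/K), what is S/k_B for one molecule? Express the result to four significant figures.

k_BT = 8.617×10⁻⁵ × 463 K = 0.0398967 eV.
Eᵢ/kT = 0.255660, 3.43387.
Z = Σ gᵢe^(−Eᵢ/kT) = 4·e^(−0.255660) + 1·e^(−3.43387) = 3.09762 + 0.0322618 = 3.12988.
⟨E⟩ = Σ EᵢPᵢ = 0.0115070 eV.
S/k_B = ln Z + ⟨E⟩/kT = ln(3.12988) + 0.0115070/0.0398967 = 1.14099 + 0.288420 = 1.429.

1.429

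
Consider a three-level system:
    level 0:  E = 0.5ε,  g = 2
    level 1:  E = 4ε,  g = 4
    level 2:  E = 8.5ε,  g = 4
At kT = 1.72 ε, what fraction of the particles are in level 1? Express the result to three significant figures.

Eᵢ/kT = 0.29070, 2.3256, 4.9419.
Z = Σ gᵢe^(−Eᵢ/kT) = 2·e^(−0.29070) + 4·e^(−2.3256) + 4·e^(−4.9419) = 1.4955 + 0.39090 + 0.028564 = 1.9150.
P₁ = g₁ e^(−E₁/kT) / Z = 0.39090/1.9150 = 0.204.

0.204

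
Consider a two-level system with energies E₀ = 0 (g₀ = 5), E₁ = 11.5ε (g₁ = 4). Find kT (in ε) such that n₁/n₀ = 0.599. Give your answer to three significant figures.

39.7 ε

n₁/n₀ = (g₁/g₀) exp[−(E₁−E₀)/kT] = 0.599.
⇒ (E₁−E₀)/kT = ln((4/5)/0.599) = ln(1.3356) = 0.28938.
kT = 11.5ε / 0.28938 = 39.7 ε.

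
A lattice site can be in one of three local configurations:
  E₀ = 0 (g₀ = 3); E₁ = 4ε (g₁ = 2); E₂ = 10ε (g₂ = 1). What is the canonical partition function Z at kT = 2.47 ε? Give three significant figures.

Z = 3.41

Eᵢ/kT = 0, 1.6194, 4.0486.
Z = Σ gᵢe^(−Eᵢ/kT) = 3·e^(−0) + 2·e^(−1.6194) + 1·e^(−4.0486) = 3.0000 + 0.39603 + 0.017447 = 3.4135.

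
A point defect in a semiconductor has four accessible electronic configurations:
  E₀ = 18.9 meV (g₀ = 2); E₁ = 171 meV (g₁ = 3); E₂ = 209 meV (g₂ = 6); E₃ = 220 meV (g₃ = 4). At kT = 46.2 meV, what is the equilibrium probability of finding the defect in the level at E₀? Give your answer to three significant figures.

0.885

Eᵢ/kT = 0.40909, 3.7013, 4.5238, 4.7619.
Z = Σ gᵢe^(−Eᵢ/kT) = 2·e^(−0.40909) + 3·e^(−3.7013) + 6·e^(−4.5238) + 4·e^(−4.7619) = 1.3285 + 0.074074 + 0.065086 + 0.034197 = 1.5019.
P₀ = g₀ e^(−E₀/kT) / Z = 1.3285/1.5019 = 0.885.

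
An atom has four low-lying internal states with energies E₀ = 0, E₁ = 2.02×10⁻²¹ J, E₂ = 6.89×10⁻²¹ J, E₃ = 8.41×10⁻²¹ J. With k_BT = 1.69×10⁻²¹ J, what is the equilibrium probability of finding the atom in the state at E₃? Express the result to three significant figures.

0.00520

Eᵢ/kT = 0, 1.1953, 4.0769, 4.9763.
Z = Σ e^(−Eᵢ/kT) = e^(−0) + e^(−1.1953) + e^(−4.0769) + e^(−4.9763) = 1.0000 + 0.30261 + 0.016960 + 0.0068995 = 1.3265.
P₃ = e^(−E₃/kT) / Z = 0.0068995/1.3265 = 0.00520.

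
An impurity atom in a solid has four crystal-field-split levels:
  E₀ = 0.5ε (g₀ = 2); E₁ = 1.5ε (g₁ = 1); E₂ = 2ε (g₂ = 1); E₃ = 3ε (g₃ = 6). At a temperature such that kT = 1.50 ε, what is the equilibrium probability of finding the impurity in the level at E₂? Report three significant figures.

Eᵢ/kT = 0.33333, 1.0000, 1.3333, 2.0000.
Z = Σ gᵢe^(−Eᵢ/kT) = 2·e^(−0.33333) + 1·e^(−1.0000) + 1·e^(−1.3333) + 6·e^(−2.0000) = 1.4331 + 0.36788 + 0.26361 + 0.81201 = 2.8766.
P₂ = g₂ e^(−E₂/kT) / Z = 0.26361/2.8766 = 0.0916.

0.0916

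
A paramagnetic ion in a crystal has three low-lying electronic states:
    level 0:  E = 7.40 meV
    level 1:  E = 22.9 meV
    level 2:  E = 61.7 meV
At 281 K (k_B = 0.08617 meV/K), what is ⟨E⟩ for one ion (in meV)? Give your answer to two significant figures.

k_BT = 0.08617 × 281 K = 24.21 meV.
Eᵢ/kT = 0.3057, 0.9459, 2.549.
Z = Σ e^(−Eᵢ/kT) = e^(−0.3057) + e^(−0.9459) + e^(−2.549) = 0.7366 + 0.3883 + 0.07816 = 1.203.
⟨E⟩ = Σ Eᵢ e^(−Eᵢ/kT) / Z = (7.40·0.7366 + 22.9·0.3883 + 61.7·0.07816) / 1.203 = 16 meV.

16 meV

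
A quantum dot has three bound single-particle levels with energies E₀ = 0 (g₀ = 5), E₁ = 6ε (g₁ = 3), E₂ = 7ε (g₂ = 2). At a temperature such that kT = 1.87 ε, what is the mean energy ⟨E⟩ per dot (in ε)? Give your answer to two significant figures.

0.20 ε

Eᵢ/kT = 0, 3.209, 3.743.
Z = Σ gᵢe^(−Eᵢ/kT) = 5·e^(−0) + 3·e^(−3.209) + 2·e^(−3.743) = 5.000 + 0.1212 + 0.04737 = 5.169.
⟨E⟩ = Σ Eᵢ gᵢe^(−Eᵢ/kT) / Z = (0·5.000 + 6·0.1212 + 7·0.04737) / 5.169 = 0.20 ε.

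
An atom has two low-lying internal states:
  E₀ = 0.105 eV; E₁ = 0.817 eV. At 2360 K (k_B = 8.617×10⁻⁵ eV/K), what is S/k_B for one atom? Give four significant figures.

k_BT = 8.617×10⁻⁵ × 2360 K = 0.203361 eV.
Eᵢ/kT = 0.516323, 4.01749.
Z = Σ e^(−Eᵢ/kT) = e^(−0.516323) + e^(−4.01749) = 0.596711 + 0.0179981 = 0.614709.
⟨E⟩ = Σ EᵢPᵢ = 0.125847 eV.
S/k_B = ln Z + ⟨E⟩/kT = ln(0.614709) + 0.125847/0.203361 = -0.486606 + 0.618835 = 0.1322.

0.1322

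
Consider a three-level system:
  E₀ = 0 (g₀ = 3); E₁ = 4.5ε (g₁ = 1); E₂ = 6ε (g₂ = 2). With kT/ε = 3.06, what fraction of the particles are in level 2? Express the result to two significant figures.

0.080

Eᵢ/kT = 0, 1.471, 1.961.
Z = Σ gᵢe^(−Eᵢ/kT) = 3·e^(−0) + 1·e^(−1.471) + 2·e^(−1.961) = 3.000 + 0.2297 + 0.2814 = 3.511.
P₂ = g₂ e^(−E₂/kT) / Z = 0.2814/3.511 = 0.080.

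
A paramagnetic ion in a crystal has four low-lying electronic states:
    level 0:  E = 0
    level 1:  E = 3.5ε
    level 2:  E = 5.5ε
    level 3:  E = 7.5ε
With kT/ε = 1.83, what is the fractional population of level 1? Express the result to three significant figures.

0.122

Eᵢ/kT = 0, 1.9126, 3.0055, 4.0984.
Z = Σ e^(−Eᵢ/kT) = e^(−0) + e^(−1.9126) + e^(−3.0055) + e^(−4.0984) = 1.0000 + 0.14770 + 0.049514 + 0.016599 = 1.2138.
P₁ = e^(−E₁/kT) / Z = 0.14770/1.2138 = 0.122.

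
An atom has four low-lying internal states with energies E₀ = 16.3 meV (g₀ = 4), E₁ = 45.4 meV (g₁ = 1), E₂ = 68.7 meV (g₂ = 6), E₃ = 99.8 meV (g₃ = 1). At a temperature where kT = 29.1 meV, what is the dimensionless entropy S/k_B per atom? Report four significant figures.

2.117

Eᵢ/kT = 0.560137, 1.56014, 2.36082, 3.42955.
Z = Σ gᵢe^(−Eᵢ/kT) = 4·e^(−0.560137) + 1·e^(−1.56014) + 6·e^(−2.36082) + 1·e^(−3.42955) = 2.28452 + 0.210107 + 0.566057 + 0.0324015 = 3.09309.
⟨E⟩ = Σ EᵢPᵢ = 28.7409 meV.
S/k_B = ln Z + ⟨E⟩/kT = ln(3.09309) + 28.7409/29.1 = 1.12917 + 0.987660 = 2.117.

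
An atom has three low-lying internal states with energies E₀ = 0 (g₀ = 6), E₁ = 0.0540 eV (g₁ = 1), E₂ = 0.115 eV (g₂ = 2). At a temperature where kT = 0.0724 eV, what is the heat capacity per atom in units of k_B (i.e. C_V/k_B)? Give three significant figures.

0.167

Eᵢ/kT = 0, 0.74586, 1.5884.
Z = Σ gᵢe^(−Eᵢ/kT) = 6·e^(−0) + 1·e^(−0.74586) + 2·e^(−1.5884) = 6.0000 + 0.47433 + 0.40850 = 6.8828.
⟨E⟩ = 0.010547 eV, ⟨E²⟩ = 0.00098587 eV².
C_V/k_B = (⟨E²⟩ − ⟨E⟩²)/(kT)² = (0.00098587 − 0.00011124)/0.0052418 = 0.167.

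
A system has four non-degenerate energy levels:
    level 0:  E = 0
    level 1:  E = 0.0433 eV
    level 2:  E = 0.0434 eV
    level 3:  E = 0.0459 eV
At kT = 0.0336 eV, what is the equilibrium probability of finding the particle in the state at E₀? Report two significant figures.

Eᵢ/kT = 0, 1.289, 1.292, 1.366.
Z = Σ e^(−Eᵢ/kT) = e^(−0) + e^(−1.289) + e^(−1.292) + e^(−1.366) = 1.000 + 0.2755 + 0.2747 + 0.2551 = 1.805.
P₀ = e^(−E₀/kT) / Z = 1.000/1.805 = 0.55.

0.55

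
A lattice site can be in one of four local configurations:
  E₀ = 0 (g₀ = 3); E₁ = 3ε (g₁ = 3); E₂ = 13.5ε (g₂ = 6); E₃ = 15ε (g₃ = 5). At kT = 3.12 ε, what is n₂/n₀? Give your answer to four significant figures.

0.02642

n₂/n₀ = (g₂/g₀) exp[−(E₂−E₀)/kT] = (6/3) × exp(−(13.5ε)/(3.12ε)) = (6/3) × exp(-4.32692) = 0.02642.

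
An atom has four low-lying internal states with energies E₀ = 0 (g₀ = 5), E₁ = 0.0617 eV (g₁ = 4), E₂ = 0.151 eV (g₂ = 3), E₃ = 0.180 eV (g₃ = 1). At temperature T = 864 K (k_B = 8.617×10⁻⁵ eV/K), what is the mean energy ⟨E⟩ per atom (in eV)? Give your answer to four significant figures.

0.02537 eV

k_BT = 8.617×10⁻⁵ × 864 K = 0.0744509 eV.
Eᵢ/kT = 0, 0.828734, 2.02818, 2.41770.
Z = Σ gᵢe^(−Eᵢ/kT) = 5·e^(−0) + 4·e^(−0.828734) + 3·e^(−2.02818) + 1·e^(−2.41770) = 5.00000 + 1.74641 + 0.394724 + 0.0891264 = 7.23026.
⟨E⟩ = Σ Eᵢ gᵢe^(−Eᵢ/kT) / Z = (0·5.00000 + 0.0617·1.74641 + 0.151·0.394724 + 0.180·0.0891264) / 7.23026 = 0.02537 eV.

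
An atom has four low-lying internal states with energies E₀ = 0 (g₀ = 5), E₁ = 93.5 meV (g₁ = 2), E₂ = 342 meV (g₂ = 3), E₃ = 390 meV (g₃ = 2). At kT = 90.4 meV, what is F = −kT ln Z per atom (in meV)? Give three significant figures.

-159 meV

Eᵢ/kT = 0, 1.0343, 3.7832, 4.3142.
Z = Σ gᵢe^(−Eᵢ/kT) = 5·e^(−0) + 2·e^(−1.0343) + 3·e^(−3.7832) + 2·e^(−4.3142) = 5.0000 + 0.71095 + 0.068249 + 0.026754 = 5.8060.
F = −kT ln Z = −90.4 × ln(5.8060) = −90.4 × 1.7589 = -159 meV.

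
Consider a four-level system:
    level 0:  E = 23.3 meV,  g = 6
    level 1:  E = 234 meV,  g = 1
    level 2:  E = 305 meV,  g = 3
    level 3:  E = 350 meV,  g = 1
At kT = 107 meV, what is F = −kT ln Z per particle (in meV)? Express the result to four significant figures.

Eᵢ/kT = 0.217757, 2.18692, 2.85047, 3.27103.
Z = Σ gᵢe^(−Eᵢ/kT) = 6·e^(−0.217757) + 1·e^(−2.18692) + 3·e^(−2.85047) + 1·e^(−3.27103) = 4.82593 + 0.112262 + 0.173451 + 0.0379673 = 5.14961.
F = −kT ln Z = −107 × ln(5.14961) = −107 × 1.63892 = -175.4 meV.

-175.4 meV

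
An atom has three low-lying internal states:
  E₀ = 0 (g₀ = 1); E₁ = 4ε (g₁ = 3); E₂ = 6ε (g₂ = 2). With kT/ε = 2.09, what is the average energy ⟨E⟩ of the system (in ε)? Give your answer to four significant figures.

1.575 ε

Eᵢ/kT = 0, 1.91388, 2.87081.
Z = Σ gᵢe^(−Eᵢ/kT) = 1·e^(−0) + 3·e^(−1.91388) + 2·e^(−2.87081) = 1.00000 + 0.442521 + 0.113306 = 1.55583.
⟨E⟩ = Σ Eᵢ gᵢe^(−Eᵢ/kT) / Z = (0·1.00000 + 4·0.442521 + 6·0.113306) / 1.55583 = 1.575 ε.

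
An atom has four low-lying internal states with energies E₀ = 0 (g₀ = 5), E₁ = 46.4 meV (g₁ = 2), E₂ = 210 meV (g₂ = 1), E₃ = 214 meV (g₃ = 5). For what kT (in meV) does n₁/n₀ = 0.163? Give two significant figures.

52 meV

n₁/n₀ = (g₁/g₀) exp[−(E₁−E₀)/kT] = 0.163.
⇒ (E₁−E₀)/kT = ln((2/5)/0.163) = ln(2.454) = 0.8977.
kT = 46.4 meV / 0.8977 = 52 meV.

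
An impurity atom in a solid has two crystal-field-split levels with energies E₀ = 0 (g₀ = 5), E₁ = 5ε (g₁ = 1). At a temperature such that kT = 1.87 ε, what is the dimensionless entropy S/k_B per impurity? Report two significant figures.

1.7

Eᵢ/kT = 0, 2.674.
Z = Σ gᵢe^(−Eᵢ/kT) = 5·e^(−0) + 1·e^(−2.674) = 5.000 + 0.06898 = 5.069.
⟨E⟩ = Σ EᵢPᵢ = 0.06804 ε.
S/k_B = ln Z + ⟨E⟩/kT = ln(5.069) + 0.06804/1.87 = 1.623 + 0.03639 = 1.7.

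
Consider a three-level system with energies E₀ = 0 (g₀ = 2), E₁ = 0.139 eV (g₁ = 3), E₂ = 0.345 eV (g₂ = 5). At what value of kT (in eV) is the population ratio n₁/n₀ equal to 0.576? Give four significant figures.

n₁/n₀ = (g₁/g₀) exp[−(E₁−E₀)/kT] = 0.576.
⇒ (E₁−E₀)/kT = ln((3/2)/0.576) = ln(2.60417) = 0.957114.
kT = 0.139 eV / 0.957114 = 0.1452 eV.

0.1452 eV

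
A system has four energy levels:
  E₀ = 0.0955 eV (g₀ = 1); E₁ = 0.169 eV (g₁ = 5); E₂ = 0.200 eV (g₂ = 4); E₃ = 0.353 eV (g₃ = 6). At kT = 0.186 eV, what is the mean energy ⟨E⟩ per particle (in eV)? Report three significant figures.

0.203 eV

Eᵢ/kT = 0.51344, 0.90860, 1.0753, 1.8978.
Z = Σ gᵢe^(−Eᵢ/kT) = 1·e^(−0.51344) + 5·e^(−0.90860) + 4·e^(−1.0753) + 6·e^(−1.8978) = 0.59843 + 2.0154 + 1.3648 + 0.89939 = 4.8780.
⟨E⟩ = Σ Eᵢ gᵢe^(−Eᵢ/kT) / Z = (0.0955·0.59843 + 0.169·2.0154 + 0.200·1.3648 + 0.353·0.89939) / 4.8780 = 0.203 eV.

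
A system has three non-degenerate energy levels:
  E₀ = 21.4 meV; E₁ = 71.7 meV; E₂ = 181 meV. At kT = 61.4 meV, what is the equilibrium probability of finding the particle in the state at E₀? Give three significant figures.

Eᵢ/kT = 0.34853, 1.1678, 2.9479.
Z = Σ e^(−Eᵢ/kT) = e^(−0.34853) + e^(−1.1678) + e^(−2.9479) = 0.70572 + 0.31105 + 0.052450 = 1.0692.
P₀ = e^(−E₀/kT) / Z = 0.70572/1.0692 = 0.660.

0.660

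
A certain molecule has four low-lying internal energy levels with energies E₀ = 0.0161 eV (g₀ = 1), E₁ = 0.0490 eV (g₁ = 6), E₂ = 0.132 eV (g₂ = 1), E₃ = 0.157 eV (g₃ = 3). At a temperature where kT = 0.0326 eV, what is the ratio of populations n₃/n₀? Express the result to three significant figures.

0.0398

n₃/n₀ = (g₃/g₀) exp[−(E₃−E₀)/kT] = (3/1) × exp(−(0.1409 eV)/(0.0326 eV)) = (3/1) × exp(-4.3221) = 0.0398.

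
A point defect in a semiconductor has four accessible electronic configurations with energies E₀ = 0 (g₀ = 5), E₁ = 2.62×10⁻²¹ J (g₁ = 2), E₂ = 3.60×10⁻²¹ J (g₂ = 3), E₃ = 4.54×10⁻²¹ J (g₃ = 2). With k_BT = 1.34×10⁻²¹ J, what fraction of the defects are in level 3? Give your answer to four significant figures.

0.01216

Eᵢ/kT = 0, 1.95522, 2.68657, 3.38806.
Z = Σ gᵢe^(−Eᵢ/kT) = 5·e^(−0) + 2·e^(−1.95522) + 3·e^(−2.68657) + 2·e^(−3.38806) = 5.00000 + 0.283067 + 0.204343 + 0.0675483 = 5.55496.
P₃ = g₃ e^(−E₃/kT) / Z = 0.0675483/5.55496 = 0.01216.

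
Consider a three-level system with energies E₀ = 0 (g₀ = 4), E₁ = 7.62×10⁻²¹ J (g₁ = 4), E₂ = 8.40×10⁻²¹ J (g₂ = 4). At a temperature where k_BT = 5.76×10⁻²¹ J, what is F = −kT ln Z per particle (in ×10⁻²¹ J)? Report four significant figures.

Eᵢ/kT = 0, 1.32292, 1.45833.
Z = Σ gᵢe^(−Eᵢ/kT) = 4·e^(−0) + 4·e^(−1.32292) + 4·e^(−1.45833) = 4.00000 + 1.06543 + 0.930498 = 5.99593.
F = −kT ln Z = −5.76 × ln(5.99593) = −5.76 × 1.79108 = -10.32 ×10⁻²¹ J.

-10.32 ×10⁻²¹ J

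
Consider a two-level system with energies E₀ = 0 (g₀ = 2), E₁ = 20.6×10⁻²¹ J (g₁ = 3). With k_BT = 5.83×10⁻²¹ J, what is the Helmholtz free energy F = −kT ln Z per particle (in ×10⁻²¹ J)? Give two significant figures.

Eᵢ/kT = 0, 3.533.
Z = Σ gᵢe^(−Eᵢ/kT) = 2·e^(−0) + 3·e^(−3.533) = 2.000 + 0.08765 = 2.088.
F = −kT ln Z = −5.83 × ln(2.088) = −5.83 × 0.7362 = -4.3 ×10⁻²¹ J.

-4.3 ×10⁻²¹ J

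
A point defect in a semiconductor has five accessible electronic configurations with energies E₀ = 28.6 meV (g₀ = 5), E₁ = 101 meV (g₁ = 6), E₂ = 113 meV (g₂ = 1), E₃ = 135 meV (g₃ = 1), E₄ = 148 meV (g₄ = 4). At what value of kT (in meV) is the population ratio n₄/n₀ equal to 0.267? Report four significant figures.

108.8 meV

n₄/n₀ = (g₄/g₀) exp[−(E₄−E₀)/kT] = 0.267.
⇒ (E₄−E₀)/kT = ln((4/5)/0.267) = ln(2.99625) = 1.09736.
kT = 119.4 meV / 1.09736 = 108.8 meV.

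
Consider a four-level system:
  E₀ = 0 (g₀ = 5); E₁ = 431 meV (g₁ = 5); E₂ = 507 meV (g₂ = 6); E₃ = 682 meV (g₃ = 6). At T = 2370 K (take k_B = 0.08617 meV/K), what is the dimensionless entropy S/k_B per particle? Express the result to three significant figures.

2.36

k_BT = 0.08617 × 2370 K = 204.22 meV.
Eᵢ/kT = 0, 2.1105, 2.4826, 3.3395.
Z = Σ gᵢe^(−Eᵢ/kT) = 5·e^(−0) + 5·e^(−2.1105) + 6·e^(−2.4826) + 6·e^(−3.3395) = 5.0000 + 0.60589 + 0.50115 + 0.21273 = 6.3198.
⟨E⟩ = Σ EᵢPᵢ = 104.48 meV.
S/k_B = ln Z + ⟨E⟩/kT = ln(6.3198) + 104.48/204.22 = 1.8437 + 0.51161 = 2.36.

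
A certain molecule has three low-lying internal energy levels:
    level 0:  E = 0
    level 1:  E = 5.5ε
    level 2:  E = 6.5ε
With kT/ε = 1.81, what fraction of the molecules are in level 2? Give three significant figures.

Eᵢ/kT = 0, 3.0387, 3.5912.
Z = Σ e^(−Eᵢ/kT) = e^(−0) + e^(−3.0387) + e^(−3.5912) = 1.0000 + 0.047897 + 0.027565 = 1.0755.
P₂ = e^(−E₂/kT) / Z = 0.027565/1.0755 = 0.0256.

0.0256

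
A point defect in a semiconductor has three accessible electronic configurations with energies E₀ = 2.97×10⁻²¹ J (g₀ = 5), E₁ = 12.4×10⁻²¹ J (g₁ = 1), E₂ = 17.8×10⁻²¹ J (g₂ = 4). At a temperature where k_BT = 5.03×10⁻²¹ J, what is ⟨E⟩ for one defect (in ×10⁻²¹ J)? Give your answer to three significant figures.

3.82 ×10⁻²¹ J

Eᵢ/kT = 0.59046, 2.4652, 3.5388.
Z = Σ gᵢe^(−Eᵢ/kT) = 5·e^(−0.59046) + 1·e^(−2.4652) + 4·e^(−3.5388) = 2.7704 + 0.084992 + 0.11619 = 2.9716.
⟨E⟩ = Σ Eᵢ gᵢe^(−Eᵢ/kT) / Z = (2.97·2.7704 + 12.4·0.084992 + 17.8·0.11619) / 2.9716 = 3.82 ×10⁻²¹ J.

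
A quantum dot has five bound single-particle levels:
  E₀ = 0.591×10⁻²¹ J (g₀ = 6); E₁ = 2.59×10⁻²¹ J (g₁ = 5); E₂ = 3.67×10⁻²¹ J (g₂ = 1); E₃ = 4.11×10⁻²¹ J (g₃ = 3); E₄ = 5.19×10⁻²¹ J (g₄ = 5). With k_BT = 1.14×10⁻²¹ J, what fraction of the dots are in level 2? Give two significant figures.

0.0094

Eᵢ/kT = 0.5184, 2.272, 3.219, 3.605, 4.553.
Z = Σ gᵢe^(−Eᵢ/kT) = 6·e^(−0.5184) + 5·e^(−2.272) + 1·e^(−3.219) + 3·e^(−3.605) + 5·e^(−4.553) = 3.573 + 0.5155 + 0.04000 + 0.08156 + 0.05268 = 4.263.
P₂ = g₂ e^(−E₂/kT) / Z = 0.04000/4.263 = 0.0094.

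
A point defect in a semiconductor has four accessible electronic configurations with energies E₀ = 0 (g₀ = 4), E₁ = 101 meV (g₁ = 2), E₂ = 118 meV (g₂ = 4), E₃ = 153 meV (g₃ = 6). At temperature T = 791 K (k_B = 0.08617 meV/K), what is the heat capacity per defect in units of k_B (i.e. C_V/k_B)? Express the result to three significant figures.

k_BT = 0.08617 × 791 K = 68.160 meV.
Eᵢ/kT = 0, 1.4818, 1.7312, 2.2447.
Z = Σ gᵢe^(−Eᵢ/kT) = 4·e^(−0) + 2·e^(−1.4818) + 4·e^(−1.7312) + 6·e^(−2.2447) = 4.0000 + 0.45446 + 0.70829 + 0.63576 = 5.7985.
⟨E⟩ = 39.105 meV, ⟨E²⟩ = 5066.9 meV².
C_V/k_B = (⟨E²⟩ − ⟨E⟩²)/(kT)² = (5066.9 − 1529.2)/4645.8 = 0.761.

0.761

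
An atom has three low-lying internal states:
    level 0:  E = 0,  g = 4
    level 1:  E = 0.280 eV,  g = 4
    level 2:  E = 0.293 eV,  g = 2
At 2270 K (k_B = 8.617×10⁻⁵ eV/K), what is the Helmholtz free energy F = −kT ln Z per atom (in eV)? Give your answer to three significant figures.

k_BT = 8.617×10⁻⁵ × 2270 K = 0.19561 eV.
Eᵢ/kT = 0, 1.4314, 1.4979.
Z = Σ gᵢe^(−Eᵢ/kT) = 4·e^(−0) + 4·e^(−1.4314) + 2·e^(−1.4979) = 4.0000 + 0.95590 + 0.44720 = 5.4031.
F = −kT ln Z = −0.19561 × ln(5.4031) = −0.19561 × 1.6870 = -0.330 eV.

-0.330 eV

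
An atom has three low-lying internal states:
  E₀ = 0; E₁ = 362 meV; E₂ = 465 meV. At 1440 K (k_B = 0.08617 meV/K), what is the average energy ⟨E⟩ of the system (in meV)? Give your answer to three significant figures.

k_BT = 0.08617 × 1440 K = 124.08 meV.
Eᵢ/kT = 0, 2.9175, 3.7476.
Z = Σ e^(−Eᵢ/kT) = e^(−0) + e^(−2.9175) + e^(−3.7476) = 1.0000 + 0.054069 + 0.023574 = 1.0776.
⟨E⟩ = Σ Eᵢ e^(−Eᵢ/kT) / Z = (0·1.0000 + 362·0.054069 + 465·0.023574) / 1.0776 = 28.3 meV.

28.3 meV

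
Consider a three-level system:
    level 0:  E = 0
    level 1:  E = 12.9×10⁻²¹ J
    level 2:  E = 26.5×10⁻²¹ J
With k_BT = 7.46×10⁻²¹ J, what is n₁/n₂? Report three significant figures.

n₁/n₂ = exp[−(E₁−E₂)/kT] = exp(−(-13.6 ×10⁻²¹ J)/(7.46 ×10⁻²¹ J)) = exp(1.8231) = 6.19.

6.19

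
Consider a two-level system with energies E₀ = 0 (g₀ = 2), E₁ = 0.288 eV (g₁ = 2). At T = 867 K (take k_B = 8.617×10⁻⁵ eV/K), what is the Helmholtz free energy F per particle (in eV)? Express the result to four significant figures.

-0.05335 eV

k_BT = 8.617×10⁻⁵ × 867 K = 0.0747094 eV.
Eᵢ/kT = 0, 3.85494.
Z = Σ gᵢe^(−Eᵢ/kT) = 2·e^(−0) + 2·e^(−3.85494) = 2.00000 + 0.0423497 = 2.04235.
F = −kT ln Z = −0.0747094 × ln(2.04235) = −0.0747094 × 0.714101 = -0.05335 eV.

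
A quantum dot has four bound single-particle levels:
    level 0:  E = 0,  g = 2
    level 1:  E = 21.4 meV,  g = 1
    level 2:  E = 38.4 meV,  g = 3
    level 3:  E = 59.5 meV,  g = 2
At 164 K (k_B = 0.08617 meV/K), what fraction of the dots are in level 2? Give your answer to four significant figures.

0.08096

k_BT = 0.08617 × 164 K = 14.1319 meV.
Eᵢ/kT = 0, 1.51430, 2.71726, 4.21033.
Z = Σ gᵢe^(−Eᵢ/kT) = 2·e^(−0) + 1·e^(−1.51430) + 3·e^(−2.71726) + 2·e^(−4.21033) = 2.00000 + 0.219962 + 0.198166 + 0.0296829 = 2.44781.
P₂ = g₂ e^(−E₂/kT) / Z = 0.198166/2.44781 = 0.08096.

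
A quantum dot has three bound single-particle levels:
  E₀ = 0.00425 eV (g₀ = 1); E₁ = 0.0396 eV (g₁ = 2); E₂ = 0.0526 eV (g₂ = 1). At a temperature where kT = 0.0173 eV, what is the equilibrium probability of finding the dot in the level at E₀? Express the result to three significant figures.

0.757

Eᵢ/kT = 0.24566, 2.2890, 3.0405.
Z = Σ gᵢe^(−Eᵢ/kT) = 1·e^(−0.24566) + 2·e^(−2.2890) + 1·e^(−3.0405) = 0.78219 + 0.20274 + 0.047811 = 1.0327.
P₀ = g₀ e^(−E₀/kT) / Z = 0.78219/1.0327 = 0.757.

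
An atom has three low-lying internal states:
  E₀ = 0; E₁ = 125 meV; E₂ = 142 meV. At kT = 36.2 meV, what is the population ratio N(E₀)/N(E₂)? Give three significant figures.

50.5

n₀/n₂ = exp[−(E₀−E₂)/kT] = exp(−(-142 meV)/(36.2 meV)) = exp(3.9227) = 50.5.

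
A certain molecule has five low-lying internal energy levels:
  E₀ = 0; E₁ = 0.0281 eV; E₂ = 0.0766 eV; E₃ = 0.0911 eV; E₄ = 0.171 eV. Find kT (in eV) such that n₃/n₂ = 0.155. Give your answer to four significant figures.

n₃/n₂ = exp[−(E₃−E₂)/kT] = 0.155.
⇒ (E₃−E₂)/kT = ln(1/0.155) = ln(6.45161) = 1.86433.
kT = 0.0145 eV / 1.86433 = 0.007778 eV.

0.007778 eV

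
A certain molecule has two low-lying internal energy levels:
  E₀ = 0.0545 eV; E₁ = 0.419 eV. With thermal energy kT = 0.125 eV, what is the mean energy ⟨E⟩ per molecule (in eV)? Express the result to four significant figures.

Eᵢ/kT = 0.436000, 3.35200.
Z = Σ e^(−Eᵢ/kT) = e^(−0.436000) + e^(−3.35200) = 0.646618 + 0.0350143 = 0.681632.
⟨E⟩ = Σ Eᵢ e^(−Eᵢ/kT) / Z = (0.0545·0.646618 + 0.419·0.0350143) / 0.681632 = 0.07322 eV.

0.07322 eV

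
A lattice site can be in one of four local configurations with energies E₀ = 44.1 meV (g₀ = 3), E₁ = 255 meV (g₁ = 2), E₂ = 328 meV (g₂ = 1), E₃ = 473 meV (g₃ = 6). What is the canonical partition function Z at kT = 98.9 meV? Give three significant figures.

Eᵢ/kT = 0.44590, 2.5784, 3.3165, 4.7826.
Z = Σ gᵢe^(−Eᵢ/kT) = 3·e^(−0.44590) + 2·e^(−2.5784) + 1·e^(−3.3165) + 6·e^(−4.7826) = 1.9207 + 0.15179 + 0.036280 + 0.050245 = 2.1590.

Z = 2.16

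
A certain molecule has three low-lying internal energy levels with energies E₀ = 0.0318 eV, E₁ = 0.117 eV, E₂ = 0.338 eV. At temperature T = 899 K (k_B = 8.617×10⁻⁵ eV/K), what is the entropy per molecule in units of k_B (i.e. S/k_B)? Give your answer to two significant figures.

0.63

k_BT = 8.617×10⁻⁵ × 899 K = 0.07747 eV.
Eᵢ/kT = 0.4105, 1.510, 4.363.
Z = Σ e^(−Eᵢ/kT) = e^(−0.4105) + e^(−1.510) + e^(−4.363) = 0.6633 + 0.2209 + 0.01274 = 0.8969.
⟨E⟩ = Σ EᵢPᵢ = 0.05713 eV.
S/k_B = ln Z + ⟨E⟩/kT = ln(0.8969) + 0.05713/0.07747 = -0.1088 + 0.7374 = 0.63.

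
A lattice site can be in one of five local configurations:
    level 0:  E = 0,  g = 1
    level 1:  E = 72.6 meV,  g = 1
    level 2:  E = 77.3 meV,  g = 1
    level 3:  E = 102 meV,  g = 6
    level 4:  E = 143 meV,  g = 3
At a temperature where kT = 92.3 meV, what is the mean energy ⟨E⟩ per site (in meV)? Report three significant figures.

Eᵢ/kT = 0, 0.78657, 0.83749, 1.1051, 1.5493.
Z = Σ gᵢe^(−Eᵢ/kT) = 1·e^(−0) + 1·e^(−0.78657) + 1·e^(−0.83749) + 6·e^(−1.1051) + 3·e^(−1.5493) = 1.0000 + 0.45540 + 0.43280 + 1.9871 + 0.63719 = 4.5125.
⟨E⟩ = Σ Eᵢ gᵢe^(−Eᵢ/kT) / Z = (0·1.0000 + 72.6·0.45540 + 77.3·0.43280 + 102·1.9871 + 143·0.63719) / 4.5125 = 79.8 meV.

79.8 meV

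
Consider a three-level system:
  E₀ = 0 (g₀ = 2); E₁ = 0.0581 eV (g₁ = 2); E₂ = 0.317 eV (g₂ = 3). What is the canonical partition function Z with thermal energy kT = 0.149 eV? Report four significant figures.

Z = 3.712

Eᵢ/kT = 0, 0.389933, 2.12752.
Z = Σ gᵢe^(−Eᵢ/kT) = 2·e^(−0) + 2·e^(−0.389933) + 3·e^(−2.12752) = 2.00000 + 1.35420 + 0.357397 = 3.71160.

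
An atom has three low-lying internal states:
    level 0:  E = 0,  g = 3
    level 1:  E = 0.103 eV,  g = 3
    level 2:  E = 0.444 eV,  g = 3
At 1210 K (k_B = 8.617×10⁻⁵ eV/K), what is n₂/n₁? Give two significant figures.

0.038

k_BT = 8.617×10⁻⁵ × 1210 K = 0.1043 eV.
n₂/n₁ = (g₂/g₁) exp[−(E₂−E₁)/kT] = (3/3) × exp(−(0.341 eV)/(0.1043 eV)) = (3/3) × exp(-3.269) = 0.038.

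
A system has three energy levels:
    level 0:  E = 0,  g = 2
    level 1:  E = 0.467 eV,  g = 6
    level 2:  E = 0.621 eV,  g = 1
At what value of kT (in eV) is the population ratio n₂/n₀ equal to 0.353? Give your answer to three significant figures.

1.78 eV

n₂/n₀ = (g₂/g₀) exp[−(E₂−E₀)/kT] = 0.353.
⇒ (E₂−E₀)/kT = ln((1/2)/0.353) = ln(1.4164) = 0.34812.
kT = 0.621 eV / 0.34812 = 1.78 eV.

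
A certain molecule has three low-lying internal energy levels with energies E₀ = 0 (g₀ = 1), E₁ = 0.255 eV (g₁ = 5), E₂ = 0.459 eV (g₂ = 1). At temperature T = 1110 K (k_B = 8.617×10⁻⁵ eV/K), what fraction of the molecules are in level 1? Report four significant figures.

k_BT = 8.617×10⁻⁵ × 1110 K = 0.0956487 eV.
Eᵢ/kT = 0, 2.66601, 4.79881.
Z = Σ gᵢe^(−Eᵢ/kT) = 1·e^(−0) + 5·e^(−2.66601) + 1·e^(−4.79881) = 1.00000 + 0.347645 + 0.00823955 = 1.35588.
P₁ = g₁ e^(−E₁/kT) / Z = 0.347645/1.35588 = 0.2564.

0.2564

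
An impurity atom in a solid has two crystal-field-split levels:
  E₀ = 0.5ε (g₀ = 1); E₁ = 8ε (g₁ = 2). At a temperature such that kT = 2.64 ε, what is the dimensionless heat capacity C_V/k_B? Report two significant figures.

0.76

Eᵢ/kT = 0.1894, 3.030.
Z = Σ gᵢe^(−Eᵢ/kT) = 1·e^(−0.1894) + 2·e^(−3.030) = 0.8275 + 0.09663 = 0.9241.
⟨E⟩ = 1.284 ε, ⟨E²⟩ = 6.916 ε².
C_V/k_B = (⟨E²⟩ − ⟨E⟩²)/(kT)² = (6.916 − 1.649)/6.970 = 0.76.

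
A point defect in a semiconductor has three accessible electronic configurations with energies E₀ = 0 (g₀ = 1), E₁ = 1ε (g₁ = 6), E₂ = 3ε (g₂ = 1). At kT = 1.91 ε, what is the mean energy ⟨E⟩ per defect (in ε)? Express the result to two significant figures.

Eᵢ/kT = 0, 0.5236, 1.571.
Z = Σ gᵢe^(−Eᵢ/kT) = 1·e^(−0) + 6·e^(−0.5236) + 1·e^(−1.571) = 1.000 + 3.554 + 0.2078 = 4.762.
⟨E⟩ = Σ Eᵢ gᵢe^(−Eᵢ/kT) / Z = (0·1.000 + 1·3.554 + 3·0.2078) / 4.762 = 0.88 ε.

0.88 ε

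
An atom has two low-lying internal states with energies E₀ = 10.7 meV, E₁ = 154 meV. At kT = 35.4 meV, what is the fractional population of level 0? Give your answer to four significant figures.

0.9828

Eᵢ/kT = 0.302260, 4.35028.
Z = Σ e^(−Eᵢ/kT) = e^(−0.302260) + e^(−4.35028) = 0.739146 + 0.0129032 = 0.752049.
P₀ = e^(−E₀/kT) / Z = 0.739146/0.752049 = 0.9828.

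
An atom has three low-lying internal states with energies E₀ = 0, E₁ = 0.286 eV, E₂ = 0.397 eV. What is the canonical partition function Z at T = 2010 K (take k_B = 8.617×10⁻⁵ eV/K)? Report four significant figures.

k_BT = 8.617×10⁻⁵ × 2010 K = 0.173202 eV.
Eᵢ/kT = 0, 1.65125, 2.29212.
Z = Σ e^(−Eᵢ/kT) = e^(−0) + e^(−1.65125) + e^(−2.29212) = 1.00000 + 0.191810 + 0.101052 = 1.29286.

Z = 1.293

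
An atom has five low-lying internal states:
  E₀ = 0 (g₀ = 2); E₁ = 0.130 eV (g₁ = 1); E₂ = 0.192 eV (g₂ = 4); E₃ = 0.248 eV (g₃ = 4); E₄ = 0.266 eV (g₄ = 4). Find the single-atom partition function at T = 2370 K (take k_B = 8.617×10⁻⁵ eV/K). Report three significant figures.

k_BT = 8.617×10⁻⁵ × 2370 K = 0.20422 eV.
Eᵢ/kT = 0, 0.63657, 0.94016, 1.2144, 1.3025.
Z = Σ gᵢe^(−Eᵢ/kT) = 2·e^(−0) + 1·e^(−0.63657) + 4·e^(−0.94016) + 4·e^(−1.2144) + 4·e^(−1.3025) = 2.0000 + 0.52910 + 1.5623 + 1.1876 + 1.0874 = 6.3664.

Z = 6.37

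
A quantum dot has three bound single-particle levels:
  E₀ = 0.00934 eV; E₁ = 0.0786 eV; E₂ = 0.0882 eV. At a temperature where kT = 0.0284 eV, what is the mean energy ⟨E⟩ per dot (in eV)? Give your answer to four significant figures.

Eᵢ/kT = 0.328873, 2.76761, 3.10563.
Z = Σ e^(−Eᵢ/kT) = e^(−0.328873) + e^(−2.76761) + e^(−3.10563) = 0.719734 + 0.0628119 + 0.0447963 = 0.827342.
⟨E⟩ = Σ Eᵢ e^(−Eᵢ/kT) / Z = (0.00934·0.719734 + 0.0786·0.0628119 + 0.0882·0.0447963) / 0.827342 = 0.01887 eV.

0.01887 eV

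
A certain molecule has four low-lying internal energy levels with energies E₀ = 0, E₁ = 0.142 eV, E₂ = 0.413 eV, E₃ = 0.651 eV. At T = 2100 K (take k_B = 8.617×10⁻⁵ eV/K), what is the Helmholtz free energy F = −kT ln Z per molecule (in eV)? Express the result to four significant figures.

k_BT = 8.617×10⁻⁵ × 2100 K = 0.180957 eV.
Eᵢ/kT = 0, 0.784717, 2.28231, 3.59754.
Z = Σ e^(−Eᵢ/kT) = e^(−0) + e^(−0.784717) + e^(−2.28231) + e^(−3.59754) = 1.00000 + 0.456249 + 0.102048 + 0.0273910 = 1.58569.
F = −kT ln Z = −0.180957 × ln(1.58569) = −0.180957 × 0.461020 = -0.08342 eV.

-0.08342 eV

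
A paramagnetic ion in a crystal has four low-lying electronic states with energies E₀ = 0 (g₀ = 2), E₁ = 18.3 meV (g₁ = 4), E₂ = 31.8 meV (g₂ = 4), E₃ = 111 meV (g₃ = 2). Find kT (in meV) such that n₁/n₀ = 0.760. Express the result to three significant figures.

18.9 meV

n₁/n₀ = (g₁/g₀) exp[−(E₁−E₀)/kT] = 0.760.
⇒ (E₁−E₀)/kT = ln((4/2)/0.760) = ln(2.6316) = 0.96759.
kT = 18.3 meV / 0.96759 = 18.9 meV.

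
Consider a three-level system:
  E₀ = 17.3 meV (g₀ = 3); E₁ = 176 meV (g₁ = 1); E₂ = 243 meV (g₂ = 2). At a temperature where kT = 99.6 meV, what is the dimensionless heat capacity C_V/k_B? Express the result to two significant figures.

0.41

Eᵢ/kT = 0.1737, 1.767, 2.440.
Z = Σ gᵢe^(−Eᵢ/kT) = 3·e^(−0.1737) + 1·e^(−1.767) + 2·e^(−2.440) = 2.522 + 0.1708 + 0.1743 = 2.867.
⟨E⟩ = 40.48 meV, ⟨E²⟩ = 5699 meV².
C_V/k_B = (⟨E²⟩ − ⟨E⟩²)/(kT)² = (5699 − 1639)/9920 = 0.41.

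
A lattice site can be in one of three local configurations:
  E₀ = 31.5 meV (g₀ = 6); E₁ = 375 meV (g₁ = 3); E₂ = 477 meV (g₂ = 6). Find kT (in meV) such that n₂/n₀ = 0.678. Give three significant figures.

1150 meV

n₂/n₀ = (g₂/g₀) exp[−(E₂−E₀)/kT] = 0.678.
⇒ (E₂−E₀)/kT = ln((6/6)/0.678) = ln(1.4749) = 0.38859.
kT = 445.5 meV / 0.38859 = 1150 meV.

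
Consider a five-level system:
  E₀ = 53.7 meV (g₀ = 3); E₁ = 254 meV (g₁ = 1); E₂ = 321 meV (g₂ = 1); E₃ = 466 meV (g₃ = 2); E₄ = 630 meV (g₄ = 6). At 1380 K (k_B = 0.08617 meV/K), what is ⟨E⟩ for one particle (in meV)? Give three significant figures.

88.5 meV

k_BT = 0.08617 × 1380 K = 118.91 meV.
Eᵢ/kT = 0.45160, 2.1361, 2.6995, 3.9189, 5.2981.
Z = Σ gᵢe^(−Eᵢ/kT) = 3·e^(−0.45160) + 1·e^(−2.1361) + 1·e^(−2.6995) + 2·e^(−3.9189) + 6·e^(−5.2981) = 1.9098 + 0.11811 + 0.067239 + 0.039726 + 0.030007 = 2.1649.
⟨E⟩ = Σ Eᵢ gᵢe^(−Eᵢ/kT) / Z = (53.7·1.9098 + 254·0.11811 + 321·0.067239 + 466·0.039726 + 630·0.030007) / 2.1649 = 88.5 meV.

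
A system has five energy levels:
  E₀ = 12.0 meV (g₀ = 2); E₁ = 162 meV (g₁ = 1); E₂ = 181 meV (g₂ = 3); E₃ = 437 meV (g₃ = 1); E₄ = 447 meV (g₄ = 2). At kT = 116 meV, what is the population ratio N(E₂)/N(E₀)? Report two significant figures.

n₂/n₀ = (g₂/g₀) exp[−(E₂−E₀)/kT] = (3/2) × exp(−(169.0 meV)/(116 meV)) = (3/2) × exp(-1.457) = 0.35.

0.35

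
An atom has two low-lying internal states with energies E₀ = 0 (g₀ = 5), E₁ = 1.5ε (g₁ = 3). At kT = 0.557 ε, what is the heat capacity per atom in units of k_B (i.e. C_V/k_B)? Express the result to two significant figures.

Eᵢ/kT = 0, 2.693.
Z = Σ gᵢe^(−Eᵢ/kT) = 5·e^(−0) + 3·e^(−2.693) = 5.000 + 0.2030 = 5.203.
⟨E⟩ = 0.05852 ε, ⟨E²⟩ = 0.08779 ε².
C_V/k_B = (⟨E²⟩ − ⟨E⟩²)/(kT)² = (0.08779 − 0.003425)/0.3102 = 0.27.

0.27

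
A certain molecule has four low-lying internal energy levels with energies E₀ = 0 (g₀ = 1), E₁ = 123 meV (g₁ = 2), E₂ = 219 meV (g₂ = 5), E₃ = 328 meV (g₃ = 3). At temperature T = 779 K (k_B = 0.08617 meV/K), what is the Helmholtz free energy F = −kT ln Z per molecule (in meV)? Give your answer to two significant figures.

k_BT = 0.08617 × 779 K = 67.13 meV.
Eᵢ/kT = 0, 1.832, 3.262, 4.886.
Z = Σ gᵢe^(−Eᵢ/kT) = 1·e^(−0) + 2·e^(−1.832) + 5·e^(−3.262) + 3·e^(−4.886) = 1.000 + 0.3202 + 0.1916 + 0.02265 = 1.534.
F = −kT ln Z = −67.13 × ln(1.534) = −67.13 × 0.4279 = -29 meV.

-29 meV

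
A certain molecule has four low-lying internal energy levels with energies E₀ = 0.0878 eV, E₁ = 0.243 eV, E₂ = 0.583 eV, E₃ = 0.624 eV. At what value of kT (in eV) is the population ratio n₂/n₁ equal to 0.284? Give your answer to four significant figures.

n₂/n₁ = exp[−(E₂−E₁)/kT] = 0.284.
⇒ (E₂−E₁)/kT = ln(1/0.284) = ln(3.52113) = 1.25878.
kT = 0.340 eV / 1.25878 = 0.2701 eV.

0.2701 eV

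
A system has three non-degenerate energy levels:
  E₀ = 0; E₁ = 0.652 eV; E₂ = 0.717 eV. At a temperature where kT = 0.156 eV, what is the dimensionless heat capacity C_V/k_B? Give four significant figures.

0.4570

Eᵢ/kT = 0, 4.17949, 4.59615.
Z = Σ e^(−Eᵢ/kT) = e^(−0) + e^(−4.17949) + e^(−4.59615) = 1.00000 + 0.0153063 + 0.0100906 = 1.02540.
⟨E⟩ = 0.0167882 eV, ⟨E²⟩ = 0.0114046 eV².
C_V/k_B = (⟨E²⟩ − ⟨E⟩²)/(kT)² = (0.0114046 − 0.000281844)/0.0243360 = 0.4570.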